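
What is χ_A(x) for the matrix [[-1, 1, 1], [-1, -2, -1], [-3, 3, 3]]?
χ_A(x) = x^3

xI - A = [[x + 1, -1, -1], [1, x + 2, 1], [3, -3, x - 3]].

Expanding det(xI - A) along the first row:
det(xI - A) = + (x + 1)·det([[x + 2, 1], [-3, x - 3]]) - (-1)·det([[1, 1], [3, x - 3]]) + (-1)·det([[1, x + 2], [3, -3]]).

Evaluating gives χ_A(x) = x^3.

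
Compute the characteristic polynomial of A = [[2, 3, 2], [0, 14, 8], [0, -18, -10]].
xI - A = [[x - 2, -3, -2], [0, x - 14, -8], [0, 18, x + 10]].

Expanding det(xI - A) along the first row:
det(xI - A) = + (x - 2)·det([[x - 14, -8], [18, x + 10]]) - (-3)·det([[0, -8], [0, x + 10]]) + (-2)·det([[0, x - 14], [0, 18]]).

Evaluating gives χ_A(x) = x^3 - 6x^2 + 12x - 8 = (x - 2)^3.

χ_A(x) = (x - 2)^3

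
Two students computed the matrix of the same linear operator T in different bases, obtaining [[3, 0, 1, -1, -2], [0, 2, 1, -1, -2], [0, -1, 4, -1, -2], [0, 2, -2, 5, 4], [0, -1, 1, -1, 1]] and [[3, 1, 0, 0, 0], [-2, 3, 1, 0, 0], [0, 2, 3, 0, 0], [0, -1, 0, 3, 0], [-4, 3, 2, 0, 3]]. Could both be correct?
Two matrices over a field are similar if and only if they have the same invariant factors.

Both A and B have characteristic polynomial (x - 3)^5 and minimal polynomial (x - 3)^3. Computing further, both have invariant factors x - 3, x - 3, (x - 3)^3. Hence A and B are similar.

Yes.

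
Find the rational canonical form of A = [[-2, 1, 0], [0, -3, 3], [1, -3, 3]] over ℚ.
The invariant factors of A (the non-unit diagonal entries of the Smith normal form of xI - A over ℚ[x]) are (x - 1)(x^2 + 3x + 3), each dividing the next. The characteristic polynomial is their product, (x - 1)(x^2 + 3x + 3).

The rational canonical form is the block-diagonal matrix of companion matrices C(f_i):
R = [[0, 0, 3], [1, 0, 0], [0, 1, -2]].

Note the characteristic polynomial does not split into linear factors over ℚ, so A has no Jordan form over ℚ; the rational canonical form exists over any field.

R = [[0, 0, 3], [1, 0, 0], [0, 1, -2]]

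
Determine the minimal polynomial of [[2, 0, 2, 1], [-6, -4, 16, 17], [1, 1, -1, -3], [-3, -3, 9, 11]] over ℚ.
m_A(x) = (x - 2)^3

The characteristic polynomial factors as (x - 2)^4. The minimal polynomial is ∏(x - λ)^{k_λ} where k_λ is the size of the largest Jordan block at λ.

For λ = 2: rank(A - 2I) = 2, and the largest Jordan block has size 3 (the smallest k with rank((A - 2I)^k) = rank((A - 2I)^(k+1))).

So m_A(x) = (x - 2)^3.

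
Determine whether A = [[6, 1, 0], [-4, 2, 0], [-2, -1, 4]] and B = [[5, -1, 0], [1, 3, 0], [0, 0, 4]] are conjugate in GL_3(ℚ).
Yes.

Two matrices over a field are similar if and only if they have the same invariant factors.

Both A and B have characteristic polynomial (x - 4)^3 and minimal polynomial (x - 4)^2. Computing further, both have invariant factors x - 4, (x - 4)^2. Hence A and B are similar.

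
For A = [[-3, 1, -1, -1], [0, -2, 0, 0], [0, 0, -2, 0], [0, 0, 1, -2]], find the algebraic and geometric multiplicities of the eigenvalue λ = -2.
algebraic multiplicity 3, geometric multiplicity 2

The characteristic polynomial is (x + 2)^3(x + 3), so the factor x + 2 appears with exponent 3: the algebraic multiplicity is 3.

rank(A + 2I) = 2, so the eigenspace has dimension 4 - 2 = 2: the geometric multiplicity is 2.

Since 2 < 3, A is not diagonalizable.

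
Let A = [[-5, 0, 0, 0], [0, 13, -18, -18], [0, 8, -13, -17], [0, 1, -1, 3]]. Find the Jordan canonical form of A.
The characteristic polynomial is det(xI - A) = (x - 4)^2(x + 5)^2, so the eigenvalues are -5 (algebraic multiplicity 2), 4 (algebraic multiplicity 2).

For λ = -5: rank(A + 5I) = 2. The eigenspace has dimension 4 - 2 = 2, so there are 2 Jordan blocks; the rank sequence gives block sizes [1, 1].

For λ = 4: rank(A - 4I) = 3, rank((A - 4I)^2) = 2. The eigenspace has dimension 4 - 3 = 1, so there is 1 Jordan block; the rank sequence gives block sizes [2].

Assembling the blocks gives the Jordan form J above.

J = [[-5, 0, 0, 0], [0, -5, 0, 0], [0, 0, 4, 1], [0, 0, 0, 4]]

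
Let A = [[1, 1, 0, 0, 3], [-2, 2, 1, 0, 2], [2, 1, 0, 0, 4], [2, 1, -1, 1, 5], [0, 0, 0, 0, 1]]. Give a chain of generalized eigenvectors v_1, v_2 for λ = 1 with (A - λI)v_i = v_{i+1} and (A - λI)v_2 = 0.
We seek v_1 ∈ ker((A - I)^2) \ ker(A - I), then set v_{i+1} = (A - I) v_i.

One such chain is v_1 = [[0, -2, 0, 0, 1]]^T, v_2 = [[1, 0, 2, 3, 0]]^T. Check: (A - I) v_2 = [[0, 0, 0, 0, 0]]^T = 0.

v_1 = [[0, -2, 0, 0, 1]]^T, v_2 = [[1, 0, 2, 3, 0]]^T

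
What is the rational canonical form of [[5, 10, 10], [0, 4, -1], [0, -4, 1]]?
R = [[5, 0, 0], [0, 0, 0], [0, 1, 5]]

The invariant factors of A (the non-unit diagonal entries of the Smith normal form of xI - A over ℚ[x]) are x - 5, x(x - 5), each dividing the next. The characteristic polynomial is their product, x(x - 5)^2.

The rational canonical form is the block-diagonal matrix of companion matrices C(f_i):
R = [[5, 0, 0], [0, 0, 0], [0, 1, 5]].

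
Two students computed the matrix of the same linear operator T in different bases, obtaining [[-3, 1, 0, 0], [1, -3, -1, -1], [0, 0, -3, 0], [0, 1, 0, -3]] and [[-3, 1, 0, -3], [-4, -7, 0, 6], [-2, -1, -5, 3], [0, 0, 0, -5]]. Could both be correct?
No.

trace(A) = -12 but trace(B) = -20. The trace is a similarity invariant, so A and B are not similar.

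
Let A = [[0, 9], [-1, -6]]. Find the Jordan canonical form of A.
J = [[-3, 1], [0, -3]]

The characteristic polynomial is det(xI - A) = (x + 3)^2, so the eigenvalues are -3 (algebraic multiplicity 2).

For λ = -3: rank(A + 3I) = 1, rank((A + 3I)^2) = 0. The eigenspace has dimension 2 - 1 = 1, so there is 1 Jordan block; the rank sequence gives block sizes [2].

Assembling the blocks gives the Jordan form J above.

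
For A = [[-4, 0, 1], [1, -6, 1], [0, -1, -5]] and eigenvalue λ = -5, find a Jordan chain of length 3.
v_1 = [[2, 0, -1]]^T, v_2 = [[1, 1, 0]]^T, v_3 = [[1, 0, -1]]^T

We seek v_1 ∈ ker((A + 5I)^3) \ ker((A + 5I)^2), then set v_{i+1} = (A + 5I) v_i.

One such chain is v_1 = [[2, 0, -1]]^T, v_2 = [[1, 1, 0]]^T, v_3 = [[1, 0, -1]]^T. Check: (A + 5I) v_3 = [[0, 0, 0]]^T = 0.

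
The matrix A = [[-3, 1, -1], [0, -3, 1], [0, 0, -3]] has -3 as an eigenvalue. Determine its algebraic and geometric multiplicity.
The characteristic polynomial is (x + 3)^3, so the factor x + 3 appears with exponent 3: the algebraic multiplicity is 3.

rank(A + 3I) = 2, so the eigenspace has dimension 3 - 2 = 1: the geometric multiplicity is 1.

Since 1 < 3, A is not diagonalizable.

algebraic multiplicity 3, geometric multiplicity 1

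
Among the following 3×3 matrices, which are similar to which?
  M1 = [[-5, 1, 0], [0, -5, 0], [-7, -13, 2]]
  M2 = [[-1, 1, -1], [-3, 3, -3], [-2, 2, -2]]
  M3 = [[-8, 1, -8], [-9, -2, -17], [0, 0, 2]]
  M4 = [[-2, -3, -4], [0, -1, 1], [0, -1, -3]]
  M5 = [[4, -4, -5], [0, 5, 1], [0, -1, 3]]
4 classes: {M1, M3}, {M2}, {M4}, {M5}

Characteristic polynomials: χ_{M1} = (x - 2)(x + 5)^2, χ_{M2} = x^3, χ_{M3} = (x - 2)(x + 5)^2, χ_{M4} = (x + 2)^3, χ_{M5} = (x - 4)^3.

{M1, M3}: invariant factors (x - 2)(x + 5)^2.

{M2}: invariant factors x, x^2.

{M4}: invariant factors (x + 2)^3.

{M5}: invariant factors (x - 4)^3.

Matrices are similar if and only if their invariant-factor lists agree; the partition into similarity classes is {M1, M3}, {M2}, {M4}, {M5}.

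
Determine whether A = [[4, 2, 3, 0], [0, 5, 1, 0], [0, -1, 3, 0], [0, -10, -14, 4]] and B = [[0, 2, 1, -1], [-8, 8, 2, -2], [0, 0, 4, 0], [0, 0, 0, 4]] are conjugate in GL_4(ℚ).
No.

Both have characteristic polynomial (x - 4)^4, but the minimal polynomial of A is (x - 4)^3 while the minimal polynomial of B is (x - 4)^2. The minimal polynomial is a similarity invariant, so A and B are not similar.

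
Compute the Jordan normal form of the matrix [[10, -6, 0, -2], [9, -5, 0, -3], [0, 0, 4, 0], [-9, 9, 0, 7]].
The characteristic polynomial is det(xI - A) = (x - 4)^4, so the eigenvalues are 4 (algebraic multiplicity 4).

For λ = 4: rank(A - 4I) = 1, rank((A - 4I)^2) = 0. The eigenspace has dimension 4 - 1 = 3, so there are 3 Jordan blocks; the rank sequence gives block sizes [2, 1, 1].

Assembling the blocks gives the Jordan form J above.

J = [[4, 1, 0, 0], [0, 4, 0, 0], [0, 0, 4, 0], [0, 0, 0, 4]]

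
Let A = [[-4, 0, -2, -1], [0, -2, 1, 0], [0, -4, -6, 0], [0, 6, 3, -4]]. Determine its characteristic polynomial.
xI - A = [[x + 4, 0, 2, 1], [0, x + 2, -1, 0], [0, 4, x + 6, 0], [0, -6, -3, x + 4]].

Expanding det(xI - A) along the first row:
det(xI - A) = + (x + 4)·det([[x + 2, -1, 0], [4, x + 6, 0], [-6, -3, x + 4]]) - (0)·det([[0, -1, 0], [0, x + 6, 0], [0, -3, x + 4]]) + (2)·det([[0, x + 2, 0], [0, 4, 0], [0, -6, x + 4]]) - (1)·det([[0, x + 2, -1], [0, 4, x + 6], [0, -6, -3]]).

Evaluating gives χ_A(x) = x^4 + 16x^3 + 96x^2 + 256x + 256 = (x + 4)^4.

χ_A(x) = (x + 4)^4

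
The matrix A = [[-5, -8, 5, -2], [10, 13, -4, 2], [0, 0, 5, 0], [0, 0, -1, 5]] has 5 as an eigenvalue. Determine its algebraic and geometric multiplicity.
algebraic multiplicity 3, geometric multiplicity 2

The characteristic polynomial is (x - 5)^3(x - 3), so the factor x - 5 appears with exponent 3: the algebraic multiplicity is 3.

rank(A - 5I) = 2, so the eigenspace has dimension 4 - 2 = 2: the geometric multiplicity is 2.

Since 2 < 3, A is not diagonalizable.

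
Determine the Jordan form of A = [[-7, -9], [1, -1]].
The characteristic polynomial is det(xI - A) = (x + 4)^2, so the eigenvalues are -4 (algebraic multiplicity 2).

For λ = -4: rank(A + 4I) = 1, rank((A + 4I)^2) = 0. The eigenspace has dimension 2 - 1 = 1, so there is 1 Jordan block; the rank sequence gives block sizes [2].

Assembling the blocks gives the Jordan form J above.

J = [[-4, 1], [0, -4]]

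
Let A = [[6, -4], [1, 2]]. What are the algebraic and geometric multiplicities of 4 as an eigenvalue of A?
The characteristic polynomial is (x - 4)^2, so the factor x - 4 appears with exponent 2: the algebraic multiplicity is 2.

rank(A - 4I) = 1, so the eigenspace has dimension 2 - 1 = 1: the geometric multiplicity is 1.

Since 1 < 2, A is not diagonalizable.

algebraic multiplicity 2, geometric multiplicity 1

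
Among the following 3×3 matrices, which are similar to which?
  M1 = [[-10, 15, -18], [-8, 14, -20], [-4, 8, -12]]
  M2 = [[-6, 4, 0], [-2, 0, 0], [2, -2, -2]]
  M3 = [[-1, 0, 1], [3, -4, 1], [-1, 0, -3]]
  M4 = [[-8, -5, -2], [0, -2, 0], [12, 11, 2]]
Characteristic polynomials: χ_{M1} = (x + 2)^2(x + 4), χ_{M2} = (x + 2)^2(x + 4), χ_{M3} = (x + 2)^2(x + 4), χ_{M4} = (x + 2)^2(x + 4).

{M1, M3, M4}: invariant factors (x + 2)^2(x + 4).

{M2}: invariant factors x + 2, (x + 2)(x + 4).

Matrices are similar if and only if their invariant-factor lists agree; the partition into similarity classes is {M1, M3, M4}, {M2}.

2 classes: {M1, M3, M4}, {M2}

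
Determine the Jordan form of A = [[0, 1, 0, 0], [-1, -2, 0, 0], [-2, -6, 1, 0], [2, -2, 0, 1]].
J = [[-1, 1, 0, 0], [0, -1, 0, 0], [0, 0, 1, 0], [0, 0, 0, 1]]

The characteristic polynomial is det(xI - A) = (x - 1)^2(x + 1)^2, so the eigenvalues are -1 (algebraic multiplicity 2), 1 (algebraic multiplicity 2).

For λ = -1: rank(A + I) = 3, rank((A + I)^2) = 2. The eigenspace has dimension 4 - 3 = 1, so there is 1 Jordan block; the rank sequence gives block sizes [2].

For λ = 1: rank(A - I) = 2. The eigenspace has dimension 4 - 2 = 2, so there are 2 Jordan blocks; the rank sequence gives block sizes [1, 1].

Assembling the blocks gives the Jordan form J above.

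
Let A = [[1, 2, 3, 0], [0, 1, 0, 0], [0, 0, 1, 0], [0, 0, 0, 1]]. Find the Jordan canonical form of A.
J = [[1, 1, 0, 0], [0, 1, 0, 0], [0, 0, 1, 0], [0, 0, 0, 1]]

The characteristic polynomial is det(xI - A) = (x - 1)^4, so the eigenvalues are 1 (algebraic multiplicity 4).

For λ = 1: rank(A - I) = 1, rank((A - I)^2) = 0. The eigenspace has dimension 4 - 1 = 3, so there are 3 Jordan blocks; the rank sequence gives block sizes [2, 1, 1].

Assembling the blocks gives the Jordan form J above.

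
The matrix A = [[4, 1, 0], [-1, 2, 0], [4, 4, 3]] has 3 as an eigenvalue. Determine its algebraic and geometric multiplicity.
algebraic multiplicity 3, geometric multiplicity 2

The characteristic polynomial is (x - 3)^3, so the factor x - 3 appears with exponent 3: the algebraic multiplicity is 3.

rank(A - 3I) = 1, so the eigenspace has dimension 3 - 1 = 2: the geometric multiplicity is 2.

Since 2 < 3, A is not diagonalizable.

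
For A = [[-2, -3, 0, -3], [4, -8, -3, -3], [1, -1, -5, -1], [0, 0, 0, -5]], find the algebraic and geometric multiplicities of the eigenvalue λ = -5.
algebraic multiplicity 4, geometric multiplicity 2

The characteristic polynomial is (x + 5)^4, so the factor x + 5 appears with exponent 4: the algebraic multiplicity is 4.

rank(A + 5I) = 2, so the eigenspace has dimension 4 - 2 = 2: the geometric multiplicity is 2.

Since 2 < 4, A is not diagonalizable.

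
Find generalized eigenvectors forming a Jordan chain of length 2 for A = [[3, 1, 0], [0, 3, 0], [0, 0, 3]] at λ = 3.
We seek v_1 ∈ ker((A - 3I)^2) \ ker(A - 3I), then set v_{i+1} = (A - 3I) v_i.

One such chain is v_1 = [[0, 1, 1]]^T, v_2 = [[1, 0, 0]]^T. Check: (A - 3I) v_2 = [[0, 0, 0]]^T = 0.

v_1 = [[0, 1, 1]]^T, v_2 = [[1, 0, 0]]^T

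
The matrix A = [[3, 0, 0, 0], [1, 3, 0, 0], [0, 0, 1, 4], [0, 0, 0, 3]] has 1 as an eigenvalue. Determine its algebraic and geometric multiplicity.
algebraic multiplicity 1, geometric multiplicity 1

The characteristic polynomial is (x - 3)^3(x - 1), so the factor x - 1 appears with exponent 1: the algebraic multiplicity is 1.

rank(A - I) = 3, so the eigenspace has dimension 4 - 3 = 1: the geometric multiplicity is 1.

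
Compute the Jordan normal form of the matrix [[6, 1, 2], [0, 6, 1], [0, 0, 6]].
The characteristic polynomial is det(xI - A) = (x - 6)^3, so the eigenvalues are 6 (algebraic multiplicity 3).

For λ = 6: rank(A - 6I) = 2, rank((A - 6I)^2) = 1, rank((A - 6I)^3) = 0. The eigenspace has dimension 3 - 2 = 1, so there is 1 Jordan block; the rank sequence gives block sizes [3].

Assembling the blocks gives the Jordan form J above.

J = [[6, 1, 0], [0, 6, 1], [0, 0, 6]]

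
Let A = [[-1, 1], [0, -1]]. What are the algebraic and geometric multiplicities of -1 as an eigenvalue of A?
algebraic multiplicity 2, geometric multiplicity 1

The characteristic polynomial is (x + 1)^2, so the factor x + 1 appears with exponent 2: the algebraic multiplicity is 2.

rank(A + I) = 1, so the eigenspace has dimension 2 - 1 = 1: the geometric multiplicity is 1.

Since 1 < 2, A is not diagonalizable.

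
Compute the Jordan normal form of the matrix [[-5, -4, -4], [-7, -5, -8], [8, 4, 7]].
The characteristic polynomial is det(xI - A) = (x - 3)(x + 3)^2, so the eigenvalues are -3 (algebraic multiplicity 2), 3 (algebraic multiplicity 1).

For λ = -3: rank(A + 3I) = 2, rank((A + 3I)^2) = 1. The eigenspace has dimension 3 - 2 = 1, so there is 1 Jordan block; the rank sequence gives block sizes [2].

For λ = 3: algebraic multiplicity 1 gives one 1×1 block.

Assembling the blocks gives the Jordan form J above.

J = [[-3, 1, 0], [0, -3, 0], [0, 0, 3]]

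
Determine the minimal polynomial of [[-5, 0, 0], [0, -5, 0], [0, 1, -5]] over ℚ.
The characteristic polynomial factors as (x + 5)^3. The minimal polynomial is ∏(x - λ)^{k_λ} where k_λ is the size of the largest Jordan block at λ.

For λ = -5: rank(A + 5I) = 1, and the largest Jordan block has size 2 (the smallest k with rank((A + 5I)^k) = rank((A + 5I)^(k+1))).

So m_A(x) = (x + 5)^2.

m_A(x) = (x + 5)^2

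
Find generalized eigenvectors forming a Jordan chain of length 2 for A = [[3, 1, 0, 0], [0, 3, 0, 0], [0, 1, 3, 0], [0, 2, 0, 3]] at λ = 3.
We seek v_1 ∈ ker((A - 3I)^2) \ ker(A - 3I), then set v_{i+1} = (A - 3I) v_i.

One such chain is v_1 = [[-1, 1, -1, 0]]^T, v_2 = [[1, 0, 1, 2]]^T. Check: (A - 3I) v_2 = [[0, 0, 0, 0]]^T = 0.

v_1 = [[-1, 1, -1, 0]]^T, v_2 = [[1, 0, 1, 2]]^T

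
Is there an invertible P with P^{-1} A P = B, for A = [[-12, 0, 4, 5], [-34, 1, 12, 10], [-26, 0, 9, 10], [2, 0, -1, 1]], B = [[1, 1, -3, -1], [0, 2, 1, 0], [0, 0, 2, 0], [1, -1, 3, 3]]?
No.

trace(A) = -1 but trace(B) = 8. The trace is a similarity invariant, so A and B are not similar.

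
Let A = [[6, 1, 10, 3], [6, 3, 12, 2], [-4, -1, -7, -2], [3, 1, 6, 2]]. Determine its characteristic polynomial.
χ_A(x) = (x - 1)^4

xI - A = [[x - 6, -1, -10, -3], [-6, x - 3, -12, -2], [4, 1, x + 7, 2], [-3, -1, -6, x - 2]].

Expanding det(xI - A) along the first row:
det(xI - A) = + (x - 6)·det([[x - 3, -12, -2], [1, x + 7, 2], [-1, -6, x - 2]]) - (-1)·det([[-6, -12, -2], [4, x + 7, 2], [-3, -6, x - 2]]) + (-10)·det([[-6, x - 3, -2], [4, 1, 2], [-3, -1, x - 2]]) - (-3)·det([[-6, x - 3, -12], [4, 1, x + 7], [-3, -1, -6]]).

Evaluating gives χ_A(x) = x^4 - 4x^3 + 6x^2 - 4x + 1 = (x - 1)^4.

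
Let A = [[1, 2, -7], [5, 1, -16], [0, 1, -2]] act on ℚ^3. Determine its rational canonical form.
R = [[0, 0, -1], [1, 0, -3], [0, 1, 0]]

The invariant factors of A (the non-unit diagonal entries of the Smith normal form of xI - A over ℚ[x]) are x^3 + 3x + 1, each dividing the next. The characteristic polynomial is their product, x^3 + 3x + 1.

The rational canonical form is the block-diagonal matrix of companion matrices C(f_i):
R = [[0, 0, -1], [1, 0, -3], [0, 1, 0]].

Note the characteristic polynomial does not split into linear factors over ℚ, so A has no Jordan form over ℚ; the rational canonical form exists over any field.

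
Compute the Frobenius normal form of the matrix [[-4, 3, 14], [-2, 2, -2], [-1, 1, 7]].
R = [[0, 0, -16], [1, 0, 0], [0, 1, 5]]

The invariant factors of A (the non-unit diagonal entries of the Smith normal form of xI - A over ℚ[x]) are (x - 4)(x^2 - x - 4), each dividing the next. The characteristic polynomial is their product, (x - 4)(x^2 - x - 4).

The rational canonical form is the block-diagonal matrix of companion matrices C(f_i):
R = [[0, 0, -16], [1, 0, 0], [0, 1, 5]].

Note the characteristic polynomial does not split into linear factors over ℚ, so A has no Jordan form over ℚ; the rational canonical form exists over any field.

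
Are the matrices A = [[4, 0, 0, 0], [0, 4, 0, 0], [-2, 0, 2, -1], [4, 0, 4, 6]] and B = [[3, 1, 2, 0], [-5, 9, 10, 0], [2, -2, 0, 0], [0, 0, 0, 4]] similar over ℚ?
Two matrices over a field are similar if and only if they have the same invariant factors.

Both A and B have characteristic polynomial (x - 4)^4 and minimal polynomial (x - 4)^2. Computing further, both have invariant factors x - 4, x - 4, (x - 4)^2. Hence A and B are similar.

Yes.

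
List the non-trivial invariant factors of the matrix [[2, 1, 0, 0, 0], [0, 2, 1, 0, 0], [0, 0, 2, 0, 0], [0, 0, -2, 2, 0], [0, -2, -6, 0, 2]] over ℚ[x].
The Jordan structure of A has elementary divisors (x - 2)^3, (x - 2), (x - 2). Arranging the block sizes at each eigenvalue in decreasing order and taking row products gives the invariant factors.

Invariant factors (smallest first, each dividing the next): x - 2, x - 2, (x - 2)^3.

Check: the last factor (x - 2)^3 is the minimal polynomial, and the product (x - 2)^5 is the characteristic polynomial.

x - 2, x - 2, (x - 2)^3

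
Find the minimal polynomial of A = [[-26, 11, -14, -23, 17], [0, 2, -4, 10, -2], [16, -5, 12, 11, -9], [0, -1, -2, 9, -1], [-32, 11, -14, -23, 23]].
The characteristic polynomial factors as (x - 6)^3(x - 4)(x + 2). The minimal polynomial is ∏(x - λ)^{k_λ} where k_λ is the size of the largest Jordan block at λ.

For λ = -2: rank(A + 2I) = 4, and the largest Jordan block has size 1 (the smallest k with rank((A + 2I)^k) = rank((A + 2I)^(k+1))).
For λ = 4: rank(A - 4I) = 4, and the largest Jordan block has size 1 (the smallest k with rank((A - 4I)^k) = rank((A - 4I)^(k+1))).
For λ = 6: rank(A - 6I) = 3, and the largest Jordan block has size 2 (the smallest k with rank((A - 6I)^k) = rank((A - 6I)^(k+1))).

So m_A(x) = (x - 6)^2(x - 4)(x + 2).

m_A(x) = (x - 6)^2(x - 4)(x + 2)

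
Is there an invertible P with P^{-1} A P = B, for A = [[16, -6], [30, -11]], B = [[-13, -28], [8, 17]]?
No.

trace(A) = 5 but trace(B) = 4. The trace is a similarity invariant, so A and B are not similar.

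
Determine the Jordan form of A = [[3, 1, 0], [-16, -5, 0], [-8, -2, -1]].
The characteristic polynomial is det(xI - A) = (x + 1)^3, so the eigenvalues are -1 (algebraic multiplicity 3).

For λ = -1: rank(A + I) = 1, rank((A + I)^2) = 0. The eigenspace has dimension 3 - 1 = 2, so there are 2 Jordan blocks; the rank sequence gives block sizes [2, 1].

Assembling the blocks gives the Jordan form J above.

J = [[-1, 1, 0], [0, -1, 0], [0, 0, -1]]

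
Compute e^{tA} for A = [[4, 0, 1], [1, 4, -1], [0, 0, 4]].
A has Jordan form J = [[4, 1, 0], [0, 4, 1], [0, 0, 4]] with A = PJP^{-1}, so e^{tA} = P e^{tJ} P^{-1}.

For a Jordan block J_k(λ), e^{tJ_k(λ)} = e^{λt} · (I + tN + t^2 N^2/2! + ... + t^{k-1} N^{k-1}/(k-1)!) where N is the nilpotent superdiagonal part.

Assembling the blocks and conjugating back gives the entries of e^{tA} as shown above.

e^{tA} = [[e^{4*t}, 0, t*e^{4*t}], [t*e^{4*t}, e^{4*t}, t*(t - 2)*e^{4*t}/2], [0, 0, e^{4*t}]]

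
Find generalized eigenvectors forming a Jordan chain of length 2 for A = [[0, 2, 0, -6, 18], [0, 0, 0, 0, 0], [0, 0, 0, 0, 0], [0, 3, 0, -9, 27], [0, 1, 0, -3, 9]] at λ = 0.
v_1 = [[0, 1, 0, 0, 0]]^T, v_2 = [[2, 0, 0, 3, 1]]^T

We seek v_1 ∈ ker(A^2) \ ker(A), then set v_{i+1} = A v_i.

One such chain is v_1 = [[0, 1, 0, 0, 0]]^T, v_2 = [[2, 0, 0, 3, 1]]^T. Check: A v_2 = [[0, 0, 0, 0, 0]]^T = 0.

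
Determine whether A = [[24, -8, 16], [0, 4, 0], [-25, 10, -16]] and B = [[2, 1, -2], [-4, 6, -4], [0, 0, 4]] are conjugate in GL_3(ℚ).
Two matrices over a field are similar if and only if they have the same invariant factors.

Both A and B have characteristic polynomial (x - 4)^3 and minimal polynomial (x - 4)^2. Computing further, both have invariant factors x - 4, (x - 4)^2. Hence A and B are similar.

Yes.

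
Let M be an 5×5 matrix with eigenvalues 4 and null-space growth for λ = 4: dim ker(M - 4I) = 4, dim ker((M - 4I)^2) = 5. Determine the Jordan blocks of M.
Jordan blocks: (4, 2), (4, 1), (4, 1), (4, 1)

λ = 4: successive nullity increments [4, 1] count blocks of size ≥ k; block sizes are [2, 1, 1, 1].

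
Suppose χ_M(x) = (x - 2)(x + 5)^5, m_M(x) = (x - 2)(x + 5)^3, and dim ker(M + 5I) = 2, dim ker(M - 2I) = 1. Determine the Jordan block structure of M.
λ = -5: algebraic multiplicity 5 (exponent in χ_M), largest block size 3 (exponent in m_M), 2 blocks (geometric multiplicity). These force block sizes [3, 2].
λ = 2: algebraic multiplicity 1 (exponent in χ_M), largest block size 1 (exponent in m_M), 1 block (geometric multiplicity). This forces block sizes [1].

Jordan blocks: (-5, 3), (-5, 2), (2, 1)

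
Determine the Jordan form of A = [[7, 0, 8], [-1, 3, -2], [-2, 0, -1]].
The characteristic polynomial is det(xI - A) = (x - 3)^3, so the eigenvalues are 3 (algebraic multiplicity 3).

For λ = 3: rank(A - 3I) = 1, rank((A - 3I)^2) = 0. The eigenspace has dimension 3 - 1 = 2, so there are 2 Jordan blocks; the rank sequence gives block sizes [2, 1].

Assembling the blocks gives the Jordan form J above.

J = [[3, 1, 0], [0, 3, 0], [0, 0, 3]]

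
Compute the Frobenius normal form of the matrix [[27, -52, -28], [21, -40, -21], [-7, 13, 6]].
R = [[-1, 0, 0], [0, 0, -5], [0, 1, -6]]

The invariant factors of A (the non-unit diagonal entries of the Smith normal form of xI - A over ℚ[x]) are x + 1, (x + 1)(x + 5), each dividing the next. The characteristic polynomial is their product, (x + 1)^2(x + 5).

The rational canonical form is the block-diagonal matrix of companion matrices C(f_i):
R = [[-1, 0, 0], [0, 0, -5], [0, 1, -6]].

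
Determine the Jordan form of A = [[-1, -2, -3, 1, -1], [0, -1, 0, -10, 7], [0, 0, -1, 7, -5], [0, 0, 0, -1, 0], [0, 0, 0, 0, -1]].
J = [[-1, 1, 0, 0, 0], [0, -1, 1, 0, 0], [0, 0, -1, 0, 0], [0, 0, 0, -1, 1], [0, 0, 0, 0, -1]]

The characteristic polynomial is det(xI - A) = (x + 1)^5, so the eigenvalues are -1 (algebraic multiplicity 5).

For λ = -1: rank(A + I) = 3, rank((A + I)^2) = 1, rank((A + I)^3) = 0. The eigenspace has dimension 5 - 3 = 2, so there are 2 Jordan blocks; the rank sequence gives block sizes [3, 2].

Assembling the blocks gives the Jordan form J above.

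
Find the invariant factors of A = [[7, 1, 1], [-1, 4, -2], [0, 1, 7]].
(x - 6)^3

The Jordan structure of A has elementary divisors (x - 6)^3. Arranging the block sizes at each eigenvalue in decreasing order and taking row products gives the invariant factors.

Invariant factors (smallest first, each dividing the next): (x - 6)^3.

Check: the last factor (x - 6)^3 is the minimal polynomial, and the product (x - 6)^3 is the characteristic polynomial.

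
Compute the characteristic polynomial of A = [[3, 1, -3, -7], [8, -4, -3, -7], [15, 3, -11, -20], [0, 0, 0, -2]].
χ_A(x) = (x + 2)^2(x + 5)^2

xI - A = [[x - 3, -1, 3, 7], [-8, x + 4, 3, 7], [-15, -3, x + 11, 20], [0, 0, 0, x + 2]].

Expanding det(xI - A) along the first row:
det(xI - A) = + (x - 3)·det([[x + 4, 3, 7], [-3, x + 11, 20], [0, 0, x + 2]]) - (-1)·det([[-8, 3, 7], [-15, x + 11, 20], [0, 0, x + 2]]) + (3)·det([[-8, x + 4, 7], [-15, -3, 20], [0, 0, x + 2]]) - (7)·det([[-8, x + 4, 3], [-15, -3, x + 11], [0, 0, 0]]).

Evaluating gives χ_A(x) = x^4 + 14x^3 + 69x^2 + 140x + 100 = (x + 2)^2(x + 5)^2.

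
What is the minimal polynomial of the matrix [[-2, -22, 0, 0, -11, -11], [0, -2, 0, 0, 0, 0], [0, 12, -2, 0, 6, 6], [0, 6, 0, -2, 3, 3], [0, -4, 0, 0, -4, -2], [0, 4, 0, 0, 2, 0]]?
The characteristic polynomial factors as (x + 2)^6. The minimal polynomial is ∏(x - λ)^{k_λ} where k_λ is the size of the largest Jordan block at λ.

For λ = -2: rank(A + 2I) = 1, and the largest Jordan block has size 2 (the smallest k with rank((A + 2I)^k) = rank((A + 2I)^(k+1))).

So m_A(x) = (x + 2)^2.

m_A(x) = (x + 2)^2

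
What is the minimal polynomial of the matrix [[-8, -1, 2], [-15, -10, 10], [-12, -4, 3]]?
The characteristic polynomial factors as (x + 5)^3. The minimal polynomial is ∏(x - λ)^{k_λ} where k_λ is the size of the largest Jordan block at λ.

For λ = -5: rank(A + 5I) = 1, and the largest Jordan block has size 2 (the smallest k with rank((A + 5I)^k) = rank((A + 5I)^(k+1))).

So m_A(x) = (x + 5)^2.

m_A(x) = (x + 5)^2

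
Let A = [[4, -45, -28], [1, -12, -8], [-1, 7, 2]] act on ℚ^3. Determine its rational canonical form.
The invariant factors of A (the non-unit diagonal entries of the Smith normal form of xI - A over ℚ[x]) are (x + 2)(x^2 + 4x + 1), each dividing the next. The characteristic polynomial is their product, (x + 2)(x^2 + 4x + 1).

The rational canonical form is the block-diagonal matrix of companion matrices C(f_i):
R = [[0, 0, -2], [1, 0, -9], [0, 1, -6]].

Note the characteristic polynomial does not split into linear factors over ℚ, so A has no Jordan form over ℚ; the rational canonical form exists over any field.

R = [[0, 0, -2], [1, 0, -9], [0, 1, -6]]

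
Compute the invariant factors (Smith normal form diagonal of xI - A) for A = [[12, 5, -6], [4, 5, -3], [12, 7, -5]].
(x - 4)^3

The Jordan structure of A has elementary divisors (x - 4)^3. Arranging the block sizes at each eigenvalue in decreasing order and taking row products gives the invariant factors.

Invariant factors (smallest first, each dividing the next): (x - 4)^3.

Check: the last factor (x - 4)^3 is the minimal polynomial, and the product (x - 4)^3 is the characteristic polynomial.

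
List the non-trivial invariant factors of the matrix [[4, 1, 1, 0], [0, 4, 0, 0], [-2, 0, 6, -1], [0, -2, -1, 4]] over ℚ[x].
The Jordan structure of A has elementary divisors (x - 4)^2, (x - 5)^2. Arranging the block sizes at each eigenvalue in decreasing order and taking row products gives the invariant factors.

Invariant factors (smallest first, each dividing the next): (x - 5)^2(x - 4)^2.

Check: the last factor (x - 5)^2(x - 4)^2 is the minimal polynomial, and the product (x - 5)^2(x - 4)^2 is the characteristic polynomial.

(x - 5)^2(x - 4)^2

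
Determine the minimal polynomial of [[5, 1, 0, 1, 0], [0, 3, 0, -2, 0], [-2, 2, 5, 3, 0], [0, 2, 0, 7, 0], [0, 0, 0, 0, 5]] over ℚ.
m_A(x) = (x - 5)^2

The characteristic polynomial factors as (x - 5)^5. The minimal polynomial is ∏(x - λ)^{k_λ} where k_λ is the size of the largest Jordan block at λ.

For λ = 5: rank(A - 5I) = 2, and the largest Jordan block has size 2 (the smallest k with rank((A - 5I)^k) = rank((A - 5I)^(k+1))).

So m_A(x) = (x - 5)^2.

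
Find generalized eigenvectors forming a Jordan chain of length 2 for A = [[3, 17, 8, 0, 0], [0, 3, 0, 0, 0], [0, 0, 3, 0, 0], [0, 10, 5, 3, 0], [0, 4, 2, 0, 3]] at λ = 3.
v_1 = [[-2, 1, -2, 2, -1]]^T, v_2 = [[1, 0, 0, 0, 0]]^T

We seek v_1 ∈ ker((A - 3I)^2) \ ker(A - 3I), then set v_{i+1} = (A - 3I) v_i.

One such chain is v_1 = [[-2, 1, -2, 2, -1]]^T, v_2 = [[1, 0, 0, 0, 0]]^T. Check: (A - 3I) v_2 = [[0, 0, 0, 0, 0]]^T = 0.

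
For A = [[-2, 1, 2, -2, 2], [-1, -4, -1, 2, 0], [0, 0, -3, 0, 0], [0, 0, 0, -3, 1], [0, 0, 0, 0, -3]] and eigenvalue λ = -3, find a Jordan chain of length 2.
We seek v_1 ∈ ker((A + 3I)^2) \ ker(A + 3I), then set v_{i+1} = (A + 3I) v_i.

One such chain is v_1 = [[0, 0, 0, 1, 1]]^T, v_2 = [[0, 2, 0, 1, 0]]^T. Check: (A + 3I) v_2 = [[0, 0, 0, 0, 0]]^T = 0.

v_1 = [[0, 0, 0, 1, 1]]^T, v_2 = [[0, 2, 0, 1, 0]]^T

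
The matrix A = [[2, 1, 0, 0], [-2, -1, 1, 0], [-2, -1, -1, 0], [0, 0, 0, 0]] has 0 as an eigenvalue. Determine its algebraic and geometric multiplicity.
The characteristic polynomial is x^4, so the factor x appears with exponent 4: the algebraic multiplicity is 4.

rank(A) = 2, so the eigenspace has dimension 4 - 2 = 2: the geometric multiplicity is 2.

Since 2 < 4, A is not diagonalizable.

algebraic multiplicity 4, geometric multiplicity 2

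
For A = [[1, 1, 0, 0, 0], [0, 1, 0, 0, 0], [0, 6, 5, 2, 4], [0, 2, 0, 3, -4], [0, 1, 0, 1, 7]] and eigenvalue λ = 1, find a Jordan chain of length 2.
v_1 = [[-1, 1, -1, -1, 0]]^T, v_2 = [[1, 0, 0, 0, 0]]^T

We seek v_1 ∈ ker((A - I)^2) \ ker(A - I), then set v_{i+1} = (A - I) v_i.

One such chain is v_1 = [[-1, 1, -1, -1, 0]]^T, v_2 = [[1, 0, 0, 0, 0]]^T. Check: (A - I) v_2 = [[0, 0, 0, 0, 0]]^T = 0.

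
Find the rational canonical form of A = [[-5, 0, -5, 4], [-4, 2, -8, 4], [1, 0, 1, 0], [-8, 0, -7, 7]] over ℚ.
R = [[2, 0, 0, 0], [0, 0, 0, 4], [0, 1, 0, -4], [0, 0, 1, 3]]

The invariant factors of A (the non-unit diagonal entries of the Smith normal form of xI - A over ℚ[x]) are x - 2, (x - 2)(x^2 - x + 2), each dividing the next. The characteristic polynomial is their product, (x - 2)^2(x^2 - x + 2).

The rational canonical form is the block-diagonal matrix of companion matrices C(f_i):
R = [[2, 0, 0, 0], [0, 0, 0, 4], [0, 1, 0, -4], [0, 0, 1, 3]].

Note the characteristic polynomial does not split into linear factors over ℚ, so A has no Jordan form over ℚ; the rational canonical form exists over any field.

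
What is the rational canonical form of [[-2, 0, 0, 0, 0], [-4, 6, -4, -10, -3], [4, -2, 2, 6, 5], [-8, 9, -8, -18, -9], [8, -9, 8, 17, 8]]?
R = [[-2, 0, 0, 0, 0], [0, 0, 0, 0, -10], [0, 1, 0, 0, -13], [0, 0, 1, 0, -4], [0, 0, 0, 1, -2]]

The invariant factors of A (the non-unit diagonal entries of the Smith normal form of xI - A over ℚ[x]) are x + 2, (x + 1)(x + 2)(x^2 - x + 5), each dividing the next. The characteristic polynomial is their product, (x + 1)(x + 2)^2(x^2 - x + 5).

The rational canonical form is the block-diagonal matrix of companion matrices C(f_i):
R = [[-2, 0, 0, 0, 0], [0, 0, 0, 0, -10], [0, 1, 0, 0, -13], [0, 0, 1, 0, -4], [0, 0, 0, 1, -2]].

Note the characteristic polynomial does not split into linear factors over ℚ, so A has no Jordan form over ℚ; the rational canonical form exists over any field.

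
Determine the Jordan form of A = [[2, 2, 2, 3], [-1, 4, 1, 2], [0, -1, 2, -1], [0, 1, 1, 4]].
The characteristic polynomial is det(xI - A) = (x - 3)^4, so the eigenvalues are 3 (algebraic multiplicity 4).

For λ = 3: rank(A - 3I) = 2, rank((A - 3I)^2) = 1, rank((A - 3I)^3) = 0. The eigenspace has dimension 4 - 2 = 2, so there are 2 Jordan blocks; the rank sequence gives block sizes [3, 1].

Assembling the blocks gives the Jordan form J above.

J = [[3, 1, 0, 0], [0, 3, 1, 0], [0, 0, 3, 0], [0, 0, 0, 3]]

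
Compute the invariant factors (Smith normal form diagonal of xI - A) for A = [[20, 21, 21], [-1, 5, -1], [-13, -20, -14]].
The Jordan structure of A has elementary divisors (x + 1), (x - 6)^2. Arranging the block sizes at each eigenvalue in decreasing order and taking row products gives the invariant factors.

Invariant factors (smallest first, each dividing the next): (x - 6)^2(x + 1).

Check: the last factor (x - 6)^2(x + 1) is the minimal polynomial, and the product (x - 6)^2(x + 1) is the characteristic polynomial.

(x - 6)^2(x + 1)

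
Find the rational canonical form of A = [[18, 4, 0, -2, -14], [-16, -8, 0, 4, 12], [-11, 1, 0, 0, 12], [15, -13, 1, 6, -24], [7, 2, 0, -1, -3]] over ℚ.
The invariant factors of A (the non-unit diagonal entries of the Smith normal form of xI - A over ℚ[x]) are x - 4, (x - 4)(x - 3)(x^2 - 2x + 2), each dividing the next. The characteristic polynomial is their product, (x - 4)^2(x - 3)(x^2 - 2x + 2).

The rational canonical form is the block-diagonal matrix of companion matrices C(f_i):
R = [[4, 0, 0, 0, 0], [0, 0, 0, 0, -24], [0, 1, 0, 0, 38], [0, 0, 1, 0, -28], [0, 0, 0, 1, 9]].

Note the characteristic polynomial does not split into linear factors over ℚ, so A has no Jordan form over ℚ; the rational canonical form exists over any field.

R = [[4, 0, 0, 0, 0], [0, 0, 0, 0, -24], [0, 1, 0, 0, 38], [0, 0, 1, 0, -28], [0, 0, 0, 1, 9]]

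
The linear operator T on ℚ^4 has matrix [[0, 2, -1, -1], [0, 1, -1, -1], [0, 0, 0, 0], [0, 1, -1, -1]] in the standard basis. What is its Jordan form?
The characteristic polynomial is det(xI - A) = x^4, so the eigenvalues are 0 (algebraic multiplicity 4).

For λ = 0: rank(A) = 2, rank(A^2) = 1, rank(A^3) = 0. The eigenspace has dimension 4 - 2 = 2, so there are 2 Jordan blocks; the rank sequence gives block sizes [3, 1].

Assembling the blocks gives the Jordan form J above.

J = [[0, 1, 0, 0], [0, 0, 1, 0], [0, 0, 0, 0], [0, 0, 0, 0]]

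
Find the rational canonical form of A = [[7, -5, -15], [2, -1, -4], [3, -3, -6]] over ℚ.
The invariant factors of A (the non-unit diagonal entries of the Smith normal form of xI - A over ℚ[x]) are x^3 - 3, each dividing the next. The characteristic polynomial is their product, x^3 - 3.

The rational canonical form is the block-diagonal matrix of companion matrices C(f_i):
R = [[0, 0, 3], [1, 0, 0], [0, 1, 0]].

Note the characteristic polynomial does not split into linear factors over ℚ, so A has no Jordan form over ℚ; the rational canonical form exists over any field.

R = [[0, 0, 3], [1, 0, 0], [0, 1, 0]]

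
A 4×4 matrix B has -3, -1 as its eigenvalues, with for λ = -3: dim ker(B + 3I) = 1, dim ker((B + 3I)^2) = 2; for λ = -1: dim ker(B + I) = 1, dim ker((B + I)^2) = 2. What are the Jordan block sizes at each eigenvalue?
Jordan blocks: (-3, 2), (-1, 2)

λ = -3: successive nullity increments [1, 1] count blocks of size ≥ k; block sizes are [2].
λ = -1: successive nullity increments [1, 1] count blocks of size ≥ k; block sizes are [2].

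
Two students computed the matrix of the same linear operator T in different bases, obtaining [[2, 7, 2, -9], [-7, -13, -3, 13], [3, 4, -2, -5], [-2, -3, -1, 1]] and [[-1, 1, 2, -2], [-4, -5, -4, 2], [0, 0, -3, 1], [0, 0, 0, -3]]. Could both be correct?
Two matrices over a field are similar if and only if they have the same invariant factors.

Both A and B have characteristic polynomial (x + 3)^4 and minimal polynomial (x + 3)^2. Computing further, both have invariant factors (x + 3)^2, (x + 3)^2. Hence A and B are similar.

Yes.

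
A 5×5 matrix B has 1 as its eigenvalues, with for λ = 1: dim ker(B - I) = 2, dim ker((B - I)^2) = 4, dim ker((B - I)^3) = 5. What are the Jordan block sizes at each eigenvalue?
Jordan blocks: (1, 3), (1, 2)

λ = 1: successive nullity increments [2, 2, 1] count blocks of size ≥ k; block sizes are [3, 2].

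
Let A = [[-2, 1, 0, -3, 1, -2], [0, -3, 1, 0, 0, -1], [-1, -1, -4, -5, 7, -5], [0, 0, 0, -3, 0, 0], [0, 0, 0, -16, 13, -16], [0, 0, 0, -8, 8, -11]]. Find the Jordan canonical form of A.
The characteristic polynomial is det(xI - A) = (x - 5)(x + 3)^5, so the eigenvalues are -3 (algebraic multiplicity 5), 5 (algebraic multiplicity 1).

For λ = -3: rank(A + 3I) = 3, rank((A + 3I)^2) = 2, rank((A + 3I)^3) = 1. The eigenspace has dimension 6 - 3 = 3, so there are 3 Jordan blocks; the rank sequence gives block sizes [3, 1, 1].

For λ = 5: algebraic multiplicity 1 gives one 1×1 block.

Assembling the blocks gives the Jordan form J above.

J = [[-3, 1, 0, 0, 0, 0], [0, -3, 1, 0, 0, 0], [0, 0, -3, 0, 0, 0], [0, 0, 0, -3, 0, 0], [0, 0, 0, 0, -3, 0], [0, 0, 0, 0, 0, 5]]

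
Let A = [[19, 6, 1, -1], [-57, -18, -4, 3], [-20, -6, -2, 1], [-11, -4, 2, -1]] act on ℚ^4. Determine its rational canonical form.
The invariant factors of A (the non-unit diagonal entries of the Smith normal form of xI - A over ℚ[x]) are (x + 1)(x + 2)(x^2 - x - 5), each dividing the next. The characteristic polynomial is their product, (x + 1)(x + 2)(x^2 - x - 5).

The rational canonical form is the block-diagonal matrix of companion matrices C(f_i):
R = [[0, 0, 0, 10], [1, 0, 0, 17], [0, 1, 0, 6], [0, 0, 1, -2]].

Note the characteristic polynomial does not split into linear factors over ℚ, so A has no Jordan form over ℚ; the rational canonical form exists over any field.

R = [[0, 0, 0, 10], [1, 0, 0, 17], [0, 1, 0, 6], [0, 0, 1, -2]]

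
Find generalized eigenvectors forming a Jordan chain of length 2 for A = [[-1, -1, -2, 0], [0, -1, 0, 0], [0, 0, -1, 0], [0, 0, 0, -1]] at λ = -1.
We seek v_1 ∈ ker((A + I)^2) \ ker(A + I), then set v_{i+1} = (A + I) v_i.

One such chain is v_1 = [[-8, 5, -3, 1]]^T, v_2 = [[1, 0, 0, 0]]^T. Check: (A + I) v_2 = [[0, 0, 0, 0]]^T = 0.

v_1 = [[-8, 5, -3, 1]]^T, v_2 = [[1, 0, 0, 0]]^T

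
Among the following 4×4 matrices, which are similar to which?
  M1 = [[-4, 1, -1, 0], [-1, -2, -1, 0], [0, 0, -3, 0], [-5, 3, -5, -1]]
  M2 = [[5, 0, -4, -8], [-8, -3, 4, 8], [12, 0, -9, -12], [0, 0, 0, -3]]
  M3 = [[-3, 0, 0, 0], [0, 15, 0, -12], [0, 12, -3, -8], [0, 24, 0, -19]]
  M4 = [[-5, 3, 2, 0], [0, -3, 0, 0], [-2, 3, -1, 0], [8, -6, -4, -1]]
2 classes: {M1, M4}, {M2, M3}

Characteristic polynomials: χ_{M1} = (x + 1)(x + 3)^3, χ_{M2} = (x + 1)(x + 3)^3, χ_{M3} = (x + 1)(x + 3)^3, χ_{M4} = (x + 1)(x + 3)^3.

{M1, M4}: invariant factors x + 3, (x + 1)(x + 3)^2.

{M2, M3}: invariant factors x + 3, x + 3, (x + 1)(x + 3).

Matrices are similar if and only if their invariant-factor lists agree; the partition into similarity classes is {M1, M4}, {M2, M3}.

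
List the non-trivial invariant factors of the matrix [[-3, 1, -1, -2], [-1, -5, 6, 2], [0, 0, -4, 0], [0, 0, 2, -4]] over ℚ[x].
x + 4, (x + 4)^3

The Jordan structure of A has elementary divisors (x + 4)^3, (x + 4). Arranging the block sizes at each eigenvalue in decreasing order and taking row products gives the invariant factors.

Invariant factors (smallest first, each dividing the next): x + 4, (x + 4)^3.

Check: the last factor (x + 4)^3 is the minimal polynomial, and the product (x + 4)^4 is the characteristic polynomial.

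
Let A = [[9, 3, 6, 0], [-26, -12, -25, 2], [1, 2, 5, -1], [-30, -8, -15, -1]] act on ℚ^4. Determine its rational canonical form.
The invariant factors of A (the non-unit diagonal entries of the Smith normal form of xI - A over ℚ[x]) are (x - 1)(x^3 - 2x + 3), each dividing the next. The characteristic polynomial is their product, (x - 1)(x^3 - 2x + 3).

The rational canonical form is the block-diagonal matrix of companion matrices C(f_i):
R = [[0, 0, 0, 3], [1, 0, 0, -5], [0, 1, 0, 2], [0, 0, 1, 1]].

Note the characteristic polynomial does not split into linear factors over ℚ, so A has no Jordan form over ℚ; the rational canonical form exists over any field.

R = [[0, 0, 0, 3], [1, 0, 0, -5], [0, 1, 0, 2], [0, 0, 1, 1]]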